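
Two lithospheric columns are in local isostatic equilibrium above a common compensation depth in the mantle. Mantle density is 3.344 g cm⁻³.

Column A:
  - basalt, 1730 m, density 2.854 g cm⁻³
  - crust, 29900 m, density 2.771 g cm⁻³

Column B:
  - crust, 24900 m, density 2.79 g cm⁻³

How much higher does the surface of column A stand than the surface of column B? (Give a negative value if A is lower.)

1250 m

For any compensation level in the mantle, the mantle terms cancel and isostasy reduces to e = (Σt_A − Σt_B) − (Σ(ρt)_A − Σ(ρt)_B) / ρ_m.
Σt_A = 31630 m; Σt_B = 24900 m; Σ(ρt)_A = 87790.32; Σ(ρt)_B = 69471 (in m·g cm⁻³).
e = (31630 − 24900) − (87790.32 − 69471) / 3.344 = 1250 m.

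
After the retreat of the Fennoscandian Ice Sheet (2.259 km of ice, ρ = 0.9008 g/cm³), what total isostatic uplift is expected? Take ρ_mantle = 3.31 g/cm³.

0.615 km

Removing the load lets mantle flow back in; uplift u satisfies ρ_ice t = ρ_m u.
u = t ρ_ice/ρ_m = 2.259 km × 0.9008/3.31 = 0.615 km.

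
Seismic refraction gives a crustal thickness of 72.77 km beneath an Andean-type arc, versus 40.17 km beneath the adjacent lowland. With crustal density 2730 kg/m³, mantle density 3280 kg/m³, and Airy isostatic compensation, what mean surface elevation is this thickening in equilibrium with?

5.47 km

Excess crust Δ = 72.77 km − 40.17 km = 32.6 km, split between elevation h and root r with h + r = Δ.
Airy balance ρ_c h = (ρ_m − ρ_c) r gives r = h ρ_c/(ρ_m − ρ_c), so h (1 + ρ_c/(ρ_m − ρ_c)) = Δ, i.e. h = Δ (ρ_m − ρ_c)/ρ_m.
h = 32.6 km × 550/3280 = 5.47 km.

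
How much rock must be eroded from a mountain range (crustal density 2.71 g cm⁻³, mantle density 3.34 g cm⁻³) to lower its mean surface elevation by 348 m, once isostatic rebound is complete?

Net drop Δ = e − u = e − e ρ_c/ρ_m = e (ρ_m − ρ_c)/ρ_m.
e = Δ ρ_m/(ρ_m − ρ_c) = 348 m × 3.34/0.63 = 1840 m.

1840 m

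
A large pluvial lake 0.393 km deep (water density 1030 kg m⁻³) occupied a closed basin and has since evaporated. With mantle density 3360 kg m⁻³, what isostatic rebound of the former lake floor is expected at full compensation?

0.12 km

u = d ρ_w/ρ_m = 0.393 km × 1030/3360 = 0.12 km.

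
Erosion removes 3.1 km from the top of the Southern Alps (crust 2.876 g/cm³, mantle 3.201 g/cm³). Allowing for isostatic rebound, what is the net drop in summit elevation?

0.315 km

Rebound u = e ρ_c/ρ_m = 3.1 km × 2.876/3.201 = 2.785 km.
Net surface drop = e − u = 3.1 km − 2.785 km = e (ρ_m − ρ_c)/ρ_m = 0.315 km.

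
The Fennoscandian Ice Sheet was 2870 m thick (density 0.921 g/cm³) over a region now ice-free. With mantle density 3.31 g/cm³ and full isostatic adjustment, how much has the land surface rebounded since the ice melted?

799 m

Removing the load lets mantle flow back in; uplift u satisfies ρ_ice t = ρ_m u.
u = t ρ_ice/ρ_m = 2870 m × 0.921/3.31 = 799 m.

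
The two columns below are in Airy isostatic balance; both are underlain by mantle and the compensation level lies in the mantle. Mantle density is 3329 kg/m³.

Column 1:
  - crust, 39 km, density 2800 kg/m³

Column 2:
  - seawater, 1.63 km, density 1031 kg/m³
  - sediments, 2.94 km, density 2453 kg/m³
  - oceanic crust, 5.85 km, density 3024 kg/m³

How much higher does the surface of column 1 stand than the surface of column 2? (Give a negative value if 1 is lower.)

For any compensation level in the mantle, the mantle terms cancel and isostasy reduces to e = (Σt_1 − Σt_2) − (Σ(ρt)_1 − Σ(ρt)_2) / ρ_m.
Σt_1 = 39 km; Σt_2 = 10.42 km; Σ(ρt)_1 = 109200; Σ(ρt)_2 = 26582.75 (in km·kg/m³).
e = (39 − 10.42) − (109200 − 26582.75) / 3329 = 3.76 km.

3.76 km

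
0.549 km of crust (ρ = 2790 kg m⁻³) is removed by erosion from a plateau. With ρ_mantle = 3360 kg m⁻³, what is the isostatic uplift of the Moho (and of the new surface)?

0.456 km

Unloading: uplift u = e ρ_c/ρ_m = 0.549 km × 2790/3360 = 0.456 km.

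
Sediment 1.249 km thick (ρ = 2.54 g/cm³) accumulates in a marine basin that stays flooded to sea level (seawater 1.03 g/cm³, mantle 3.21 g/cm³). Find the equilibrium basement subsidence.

Submarine loading: the sediment displaces seawater, and the subsidence is in turn flooded, so s (ρ_m − ρ_w) = t (ρ_sed − ρ_w).
s = 1.249 km × (2.54 − 1.03) / (3.21 − 1.03) = 0.865 km.

0.865 km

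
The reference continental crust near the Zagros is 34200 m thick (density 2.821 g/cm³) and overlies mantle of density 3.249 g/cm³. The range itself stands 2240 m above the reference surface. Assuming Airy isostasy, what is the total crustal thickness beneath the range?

Root depth r = h ρ_c / (ρ_m − ρ_c) = 2240 m × 2.821 / 0.428 = 14760 m.
Total thickness = T + h + r = 34200 m + 2240 m + 14760 m = 51200 m.

51200 m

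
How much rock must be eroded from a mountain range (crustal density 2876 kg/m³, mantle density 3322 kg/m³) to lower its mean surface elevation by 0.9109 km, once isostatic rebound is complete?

6.78 km

Net drop Δ = e − u = e − e ρ_c/ρ_m = e (ρ_m − ρ_c)/ρ_m.
e = Δ ρ_m/(ρ_m − ρ_c) = 0.9109 km × 3322/446 = 6.78 km.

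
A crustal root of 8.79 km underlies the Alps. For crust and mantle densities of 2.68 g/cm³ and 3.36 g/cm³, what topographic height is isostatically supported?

For local isostatic compensation: ρ_c h = (ρ_m − ρ_c) r.
h = r (ρ_m − ρ_c) / ρ_c = 8.79 km × (3.36 − 2.68) / 2.68 = 2.23 km.

2.23 km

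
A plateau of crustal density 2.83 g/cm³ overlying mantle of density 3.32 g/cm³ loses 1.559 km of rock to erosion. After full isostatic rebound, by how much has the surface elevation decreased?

0.23 km

Rebound u = e ρ_c/ρ_m = 1.559 km × 2.83/3.32 = 1.329 km.
Net surface drop = e − u = 1.559 km − 1.329 km = e (ρ_m − ρ_c)/ρ_m = 0.23 km.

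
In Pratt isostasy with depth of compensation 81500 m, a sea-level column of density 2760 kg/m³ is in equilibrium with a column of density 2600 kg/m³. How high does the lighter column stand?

ρ_ref D = ρ (D + h) → h = D (ρ_ref − ρ)/ρ.
h = 81500 m × (2760 − 2600)/2600 = 5020 m.

5020 m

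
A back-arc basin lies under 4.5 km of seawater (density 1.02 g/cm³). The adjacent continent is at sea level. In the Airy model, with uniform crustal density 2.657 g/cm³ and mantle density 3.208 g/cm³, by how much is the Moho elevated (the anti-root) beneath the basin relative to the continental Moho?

Equating mass per unit area of the two columns: replacing crust with seawater at the top is compensated by replacing crust with mantle at the base: d (ρ_c − ρ_w) = a (ρ_m − ρ_c).
a = d (ρ_c − ρ_w)/(ρ_m − ρ_c) = 4.5 km × 1.637/0.551 = 13.4 km.

13.4 km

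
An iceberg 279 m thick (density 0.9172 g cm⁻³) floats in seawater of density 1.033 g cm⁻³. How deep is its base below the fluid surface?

Draft d = t ρ_obj/ρ_fluid = 279 m × 0.9172/1.033 = 248 m.

248 m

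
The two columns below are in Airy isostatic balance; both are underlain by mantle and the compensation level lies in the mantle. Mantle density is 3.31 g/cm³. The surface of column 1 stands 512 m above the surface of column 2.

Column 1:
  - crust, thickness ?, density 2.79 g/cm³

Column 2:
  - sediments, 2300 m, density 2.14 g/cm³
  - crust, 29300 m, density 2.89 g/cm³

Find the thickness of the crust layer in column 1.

Take the compensation level at the base of the deeper column (depth z_c below the surface of column 1) and equate Σ ρ_i t_i down to z_c; mantle fills any gap and the z_c terms cancel.
Column 1: x×2.79 + (z_c − 0 − x)×3.31
Column 2: 512×0 + 2300×2.14 + 29300×2.89 + (z_c − 512 − 31600)×3.31
The z_c×3.31 term appears on both sides and cancels. Collect the known terms of each column as K = Σ(ρt)_known − 3.31 × (depth of known layers): K_1 = 0 − 3.31×0 = 0; K_2 = 89599 − 3.31×(512 + 31600) = −16691.72.
Balance: K_1 − x×(3.31 − 2.79) = K_2, so x = (K_1 − K_2)/(3.31 − 2.79) = 16691.7/0.52 = 32100 m.

32100 m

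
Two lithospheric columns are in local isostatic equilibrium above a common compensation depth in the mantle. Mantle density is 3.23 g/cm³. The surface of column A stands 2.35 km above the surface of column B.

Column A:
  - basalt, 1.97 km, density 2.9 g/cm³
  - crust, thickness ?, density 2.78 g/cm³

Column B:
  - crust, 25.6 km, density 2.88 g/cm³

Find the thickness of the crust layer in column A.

Take the compensation level at the base of the deeper column (depth z_c below the surface of column A) and equate Σ ρ_i t_i down to z_c; mantle fills any gap and the z_c terms cancel.
Column A: 1.97×2.9 + x×2.78 + (z_c − 1.97 − x)×3.23
Column B: 2.35×0 + 25.6×2.88 + (z_c − 2.35 − 25.6)×3.23
The z_c×3.23 term appears on both sides and cancels. Collect the known terms of each column as K = Σ(ρt)_known − 3.23 × (depth of known layers): K_A = 5.713 − 3.23×1.97 = −0.6501; K_B = 73.728 − 3.23×(2.35 + 25.6) = −16.5505.
Balance: K_A − x×(3.23 − 2.78) = K_B, so x = (K_A − K_B)/(3.23 − 2.78) = 15.9004/0.45 = 35.3 km.

35.3 km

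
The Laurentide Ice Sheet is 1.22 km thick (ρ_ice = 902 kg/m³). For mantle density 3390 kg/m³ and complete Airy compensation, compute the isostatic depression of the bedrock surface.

In Airy isostatic equilibrium: the ice load ρ_ice t is balanced by mantle displaced below, ρ_m s.
s = t ρ_ice / ρ_m = 1.22 km × 902/3390 = 0.325 km.

0.325 km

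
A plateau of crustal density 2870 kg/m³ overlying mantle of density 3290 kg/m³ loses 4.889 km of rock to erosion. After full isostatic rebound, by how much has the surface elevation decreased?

Rebound u = e ρ_c/ρ_m = 4.889 km × 2870/3290 = 4.265 km.
Net surface drop = e − u = 4.889 km − 4.265 km = e (ρ_m − ρ_c)/ρ_m = 0.624 km.

0.624 km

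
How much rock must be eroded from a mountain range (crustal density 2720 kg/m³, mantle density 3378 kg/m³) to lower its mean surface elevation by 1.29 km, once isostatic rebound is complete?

Net drop Δ = e − u = e − e ρ_c/ρ_m = e (ρ_m − ρ_c)/ρ_m.
e = Δ ρ_m/(ρ_m − ρ_c) = 1.29 km × 3378/658 = 6.62 km.

6.62 km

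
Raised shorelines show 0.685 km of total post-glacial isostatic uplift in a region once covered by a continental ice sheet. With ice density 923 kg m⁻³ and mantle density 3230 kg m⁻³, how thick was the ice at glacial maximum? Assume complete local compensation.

u = t ρ_ice/ρ_m → t = u ρ_m/ρ_ice = 0.685 km × 3230/923 = 2.4 km.

2.4 km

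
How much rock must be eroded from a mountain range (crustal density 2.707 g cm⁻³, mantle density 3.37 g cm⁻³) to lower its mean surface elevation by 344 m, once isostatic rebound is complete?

1750 m

Net drop Δ = e − u = e − e ρ_c/ρ_m = e (ρ_m − ρ_c)/ρ_m.
e = Δ ρ_m/(ρ_m − ρ_c) = 344 m × 3.37/0.663 = 1750 m.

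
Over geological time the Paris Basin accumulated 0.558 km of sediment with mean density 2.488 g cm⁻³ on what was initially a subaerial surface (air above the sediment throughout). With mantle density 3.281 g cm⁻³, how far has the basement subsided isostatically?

Subaerial load: s = t ρ_sed / ρ_m = 0.558 km × 2.488/3.281 = 0.423 km.

0.423 km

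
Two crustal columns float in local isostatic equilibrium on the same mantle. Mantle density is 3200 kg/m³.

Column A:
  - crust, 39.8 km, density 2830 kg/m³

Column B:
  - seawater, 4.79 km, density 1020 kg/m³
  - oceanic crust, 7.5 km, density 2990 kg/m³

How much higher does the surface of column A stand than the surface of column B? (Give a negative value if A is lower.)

0.847 km

For any compensation level in the mantle, the mantle terms cancel and isostasy reduces to e = (Σt_A − Σt_B) − (Σ(ρt)_A − Σ(ρt)_B) / ρ_m.
Σt_A = 39.8 km; Σt_B = 12.29 km; Σ(ρt)_A = 112634; Σ(ρt)_B = 27310.8 (in km·kg/m³).
e = (39.8 − 12.29) − (112634 − 27310.8) / 3200 = 0.847 km.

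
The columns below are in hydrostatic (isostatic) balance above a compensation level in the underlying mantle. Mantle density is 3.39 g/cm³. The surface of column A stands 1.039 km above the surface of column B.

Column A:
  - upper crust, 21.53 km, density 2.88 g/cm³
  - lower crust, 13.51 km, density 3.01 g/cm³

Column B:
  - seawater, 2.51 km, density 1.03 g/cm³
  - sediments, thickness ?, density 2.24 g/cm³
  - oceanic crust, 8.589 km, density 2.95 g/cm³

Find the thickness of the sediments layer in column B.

2.51 km

Take the compensation level at the base of the deeper column (depth z_c below the surface of column A) and equate Σ ρ_i t_i down to z_c; mantle fills any gap and the z_c terms cancel.
Column A: 21.53×2.88 + 13.51×3.01 + (z_c − 35.04)×3.39
Column B: 1.039×0 + 2.51×1.03 + x×2.24 + 8.589×2.95 + (z_c − 1.039 − 11.099 − x)×3.39
The z_c×3.39 term appears on both sides and cancels. Collect the known terms of each column as K = Σ(ρt)_known − 3.39 × (depth of known layers): K_A = 102.6715 − 3.39×35.04 = −16.1141; K_B = 27.92285 − 3.39×(1.039 + 11.099) = −13.22497.
Balance: K_A = K_B − x×(3.39 − 2.24), so x = (K_B − K_A)/(3.39 − 2.24) = 2.88913/1.15 = 2.51 km.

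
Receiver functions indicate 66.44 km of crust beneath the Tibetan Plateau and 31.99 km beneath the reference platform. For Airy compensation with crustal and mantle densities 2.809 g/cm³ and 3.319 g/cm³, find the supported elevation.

5.29 km

Excess crust Δ = 66.44 km − 31.99 km = 34.45 km, split between elevation h and root r with h + r = Δ.
Airy balance ρ_c h = (ρ_m − ρ_c) r gives r = h ρ_c/(ρ_m − ρ_c), so h (1 + ρ_c/(ρ_m − ρ_c)) = Δ, i.e. h = Δ (ρ_m − ρ_c)/ρ_m.
h = 34.45 km × 0.51/3.319 = 5.29 km.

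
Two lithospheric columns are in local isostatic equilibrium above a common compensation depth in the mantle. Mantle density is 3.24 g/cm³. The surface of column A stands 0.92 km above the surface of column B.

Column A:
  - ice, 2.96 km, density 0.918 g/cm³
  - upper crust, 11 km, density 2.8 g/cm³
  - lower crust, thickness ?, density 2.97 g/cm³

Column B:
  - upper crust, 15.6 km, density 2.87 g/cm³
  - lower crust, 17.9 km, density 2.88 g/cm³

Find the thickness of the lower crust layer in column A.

Take the compensation level at the base of the deeper column (depth z_c below the surface of column A) and equate Σ ρ_i t_i down to z_c; mantle fills any gap and the z_c terms cancel.
Column A: 2.96×0.918 + 11×2.8 + x×2.97 + (z_c − 13.96 − x)×3.24
Column B: 0.92×0 + 15.6×2.87 + 17.9×2.88 + (z_c − 0.92 − 33.5)×3.24
The z_c×3.24 term appears on both sides and cancels. Collect the known terms of each column as K = Σ(ρt)_known − 3.24 × (depth of known layers): K_A = 33.51728 − 3.24×13.96 = −11.71312; K_B = 96.324 − 3.24×(0.92 + 33.5) = −15.1968.
Balance: K_A − x×(3.24 − 2.97) = K_B, so x = (K_A − K_B)/(3.24 − 2.97) = 3.48368/0.27 = 12.9 km.

12.9 km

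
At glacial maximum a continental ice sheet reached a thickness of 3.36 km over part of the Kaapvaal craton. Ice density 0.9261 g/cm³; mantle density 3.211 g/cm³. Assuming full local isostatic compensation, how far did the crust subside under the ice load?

0.969 km

Equating mass per unit area of the two columns: the ice load ρ_ice t is balanced by mantle displaced below, ρ_m s.
s = t ρ_ice / ρ_m = 3.36 km × 0.9261/3.211 = 0.969 km.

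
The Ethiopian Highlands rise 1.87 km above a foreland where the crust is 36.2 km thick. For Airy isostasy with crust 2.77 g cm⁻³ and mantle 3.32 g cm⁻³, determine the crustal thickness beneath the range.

47.5 km

Root depth r = h ρ_c / (ρ_m − ρ_c) = 1.87 km × 2.77 / 0.55 = 9.418 km.
Total thickness = T + h + r = 36.2 km + 1.87 km + 9.418 km = 47.5 km.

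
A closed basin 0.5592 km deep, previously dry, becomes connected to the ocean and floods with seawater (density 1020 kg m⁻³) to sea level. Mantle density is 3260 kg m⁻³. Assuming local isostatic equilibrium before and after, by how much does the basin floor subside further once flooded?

After flooding the water column is d + s deep. Its weight must equal the weight of mantle displaced by the extra subsidence s: (d + s) ρ_w = s ρ_m.
s = d ρ_w / (ρ_m − ρ_w) = 0.5592 km × 1020/(3260 − 1020) = 0.255 km.

0.255 km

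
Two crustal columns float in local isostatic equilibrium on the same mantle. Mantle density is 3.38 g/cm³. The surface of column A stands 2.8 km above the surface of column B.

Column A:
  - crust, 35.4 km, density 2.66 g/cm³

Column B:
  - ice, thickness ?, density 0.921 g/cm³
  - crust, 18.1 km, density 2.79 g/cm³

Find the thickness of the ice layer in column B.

2.17 km

Take the compensation level at the base of the deeper column (depth z_c below the surface of column A) and equate Σ ρ_i t_i down to z_c; mantle fills any gap and the z_c terms cancel.
Column A: 35.4×2.66 + (z_c − 35.4)×3.38
Column B: 2.8×0 + x×0.921 + 18.1×2.79 + (z_c − 2.8 − 18.1 − x)×3.38
The z_c×3.38 term appears on both sides and cancels. Collect the known terms of each column as K = Σ(ρt)_known − 3.38 × (depth of known layers): K_A = 94.164 − 3.38×35.4 = −25.488; K_B = 50.499 − 3.38×(2.8 + 18.1) = −20.143.
Balance: K_A = K_B − x×(3.38 − 0.921), so x = (K_B − K_A)/(3.38 − 0.921) = 5.345/2.459 = 2.17 km.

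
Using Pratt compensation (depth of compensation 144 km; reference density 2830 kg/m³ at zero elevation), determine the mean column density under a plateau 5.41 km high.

2730 kg/m³

Pratt balance: ρ_ref D = ρ (D + h).
ρ = ρ_ref D/(D + h) = 2830 × 144 km/(144 km + 5.41 km) = 2730 kg/m³.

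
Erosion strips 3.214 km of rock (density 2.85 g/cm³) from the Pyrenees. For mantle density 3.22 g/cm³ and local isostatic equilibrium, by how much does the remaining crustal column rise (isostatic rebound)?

Unloading: uplift u = e ρ_c/ρ_m = 3.214 km × 2.85/3.22 = 2.84 km.

2.84 km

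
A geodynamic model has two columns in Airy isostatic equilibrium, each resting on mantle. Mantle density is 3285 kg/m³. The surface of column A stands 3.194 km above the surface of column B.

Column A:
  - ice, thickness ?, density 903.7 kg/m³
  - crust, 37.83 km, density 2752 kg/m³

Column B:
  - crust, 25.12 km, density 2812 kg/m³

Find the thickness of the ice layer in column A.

Take the compensation level at the base of the deeper column (depth z_c below the surface of column A) and equate Σ ρ_i t_i down to z_c; mantle fills any gap and the z_c terms cancel.
Column A: x×903.7 + 37.83×2752 + (z_c − 37.83 − x)×3285
Column B: 3.194×0 + 25.12×2812 + (z_c − 3.194 − 25.12)×3285
The z_c×3285 term appears on both sides and cancels. Collect the known terms of each column as K = Σ(ρt)_known − 3285 × (depth of known layers): K_A = 104108.16 − 3285×37.83 = −20163.39; K_B = 70637.44 − 3285×(3.194 + 25.12) = −22374.05.
Balance: K_A − x×(3285 − 903.7) = K_B, so x = (K_A − K_B)/(3285 − 903.7) = 2210.66/2381.3 = 0.928 km.

0.928 km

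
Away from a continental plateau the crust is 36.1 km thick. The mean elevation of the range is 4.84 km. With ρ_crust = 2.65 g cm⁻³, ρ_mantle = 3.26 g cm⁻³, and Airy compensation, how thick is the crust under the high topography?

Root depth r = h ρ_c / (ρ_m − ρ_c) = 4.84 km × 2.65 / 0.61 = 21.03 km.
Total thickness = T + h + r = 36.1 km + 4.84 km + 21.03 km = 62 km.

62 km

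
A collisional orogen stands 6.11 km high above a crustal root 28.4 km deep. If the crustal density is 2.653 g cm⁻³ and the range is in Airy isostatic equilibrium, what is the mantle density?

Airy balance: ρ_c h = (ρ_m − ρ_c) r → ρ_m = ρ_c (1 + h/r).
ρ_m = 2.653 × (1 + 6.11 km/28.4 km) = 3.22 g cm⁻³.

3.22 g cm⁻³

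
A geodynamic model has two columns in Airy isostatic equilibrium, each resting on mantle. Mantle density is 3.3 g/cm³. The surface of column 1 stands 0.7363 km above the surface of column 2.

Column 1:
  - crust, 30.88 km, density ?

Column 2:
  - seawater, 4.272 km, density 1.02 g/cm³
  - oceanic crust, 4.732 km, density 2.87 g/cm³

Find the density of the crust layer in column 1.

Take the compensation level at the base of the deeper column (depth z_c below the surface of column 1) and equate Σ ρ_i t_i down to z_c; mantle fills any gap and the z_c terms cancel.
Column 1: 30.88×ρ + (z_c − 30.88)×3.3
Column 2: 0.7363×0 + 4.272×1.02 + 4.732×2.87 + (z_c − 0.7363 − 9.004)×3.3
The z_c×3.3 term appears on both sides and cancels. Collect the known terms of each column as K = Σ(ρt)_known − 3.3 × (depth of known layers): K_1 = 0 − 3.3×30.88 = −101.904; K_2 = 17.93828 − 3.3×(0.7363 + 9.004) = −14.20471.
Balance: K_1 + 30.88×ρ = K_2, so ρ = (K_2 − K_1)/30.88 = 87.6993/30.88 = 2.84 g/cm³.

2.84 g/cm³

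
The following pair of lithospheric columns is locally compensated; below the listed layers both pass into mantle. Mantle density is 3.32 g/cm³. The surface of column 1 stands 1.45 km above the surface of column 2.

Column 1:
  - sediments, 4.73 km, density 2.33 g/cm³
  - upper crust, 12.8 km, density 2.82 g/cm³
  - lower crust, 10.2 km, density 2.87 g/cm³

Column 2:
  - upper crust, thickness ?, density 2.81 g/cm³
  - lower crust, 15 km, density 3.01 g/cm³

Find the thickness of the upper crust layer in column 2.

12.2 km

Take the compensation level at the base of the deeper column (depth z_c below the surface of column 1) and equate Σ ρ_i t_i down to z_c; mantle fills any gap and the z_c terms cancel.
Column 1: 4.73×2.33 + 12.8×2.82 + 10.2×2.87 + (z_c − 27.73)×3.32
Column 2: 1.45×0 + x×2.81 + 15×3.01 + (z_c − 1.45 − 15 − x)×3.32
The z_c×3.32 term appears on both sides and cancels. Collect the known terms of each column as K = Σ(ρt)_known − 3.32 × (depth of known layers): K_1 = 76.3909 − 3.32×27.73 = −15.6727; K_2 = 45.15 − 3.32×(1.45 + 15) = −9.464.
Balance: K_1 = K_2 − x×(3.32 − 2.81), so x = (K_2 − K_1)/(3.32 − 2.81) = 6.2087/0.51 = 12.2 km.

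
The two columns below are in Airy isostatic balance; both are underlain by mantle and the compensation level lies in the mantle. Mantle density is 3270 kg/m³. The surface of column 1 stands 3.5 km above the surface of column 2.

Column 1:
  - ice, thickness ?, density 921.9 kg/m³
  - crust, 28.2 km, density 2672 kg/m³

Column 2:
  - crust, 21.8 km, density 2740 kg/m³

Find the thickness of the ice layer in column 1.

Take the compensation level at the base of the deeper column (depth z_c below the surface of column 1) and equate Σ ρ_i t_i down to z_c; mantle fills any gap and the z_c terms cancel.
Column 1: x×921.9 + 28.2×2672 + (z_c − 28.2 − x)×3270
Column 2: 3.5×0 + 21.8×2740 + (z_c − 3.5 − 21.8)×3270
The z_c×3270 term appears on both sides and cancels. Collect the known terms of each column as K = Σ(ρt)_known − 3270 × (depth of known layers): K_1 = 75350.4 − 3270×28.2 = −16863.6; K_2 = 59732 − 3270×(3.5 + 21.8) = −22999.
Balance: K_1 − x×(3270 − 921.9) = K_2, so x = (K_1 − K_2)/(3270 − 921.9) = 6135.4/2348.1 = 2.61 km.

2.61 km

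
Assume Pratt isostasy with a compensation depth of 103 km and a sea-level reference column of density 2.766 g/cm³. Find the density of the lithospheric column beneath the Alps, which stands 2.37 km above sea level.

2.7 g/cm³

Pratt balance: ρ_ref D = ρ (D + h).
ρ = ρ_ref D/(D + h) = 2.766 × 103 km/(103 km + 2.37 km) = 2.7 g/cm³.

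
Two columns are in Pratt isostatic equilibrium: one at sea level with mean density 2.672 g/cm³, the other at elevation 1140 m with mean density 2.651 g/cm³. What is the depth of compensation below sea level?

ρ_ref D = ρ (D + h) → D (ρ_ref − ρ) = ρ h.
D = ρ h/(ρ_ref − ρ) = 2.651 × 1140 m/(2.672 − 2.651) = 144000 m.

144000 m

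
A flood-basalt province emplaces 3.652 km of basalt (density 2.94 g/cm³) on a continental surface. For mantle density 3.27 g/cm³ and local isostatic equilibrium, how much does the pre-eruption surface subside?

Subaerial loading: s = t ρ_load / ρ_m.
s = 3.652 km × 2.94/3.27 = 3.28 km.

3.28 km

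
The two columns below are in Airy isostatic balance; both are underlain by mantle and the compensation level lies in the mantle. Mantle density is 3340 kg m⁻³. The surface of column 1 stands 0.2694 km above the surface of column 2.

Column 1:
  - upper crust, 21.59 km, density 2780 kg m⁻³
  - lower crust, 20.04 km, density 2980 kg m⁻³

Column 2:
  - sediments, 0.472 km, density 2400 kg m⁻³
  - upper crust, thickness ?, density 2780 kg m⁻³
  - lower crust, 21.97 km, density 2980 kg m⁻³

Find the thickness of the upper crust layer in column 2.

18 km

Take the compensation level at the base of the deeper column (depth z_c below the surface of column 1) and equate Σ ρ_i t_i down to z_c; mantle fills any gap and the z_c terms cancel.
Column 1: 21.59×2780 + 20.04×2980 + (z_c − 41.63)×3340
Column 2: 0.2694×0 + 0.472×2400 + x×2780 + 21.97×2980 + (z_c − 0.2694 − 22.442 − x)×3340
The z_c×3340 term appears on both sides and cancels. Collect the known terms of each column as K = Σ(ρt)_known − 3340 × (depth of known layers): K_1 = 119739.4 − 3340×41.63 = −19304.8; K_2 = 66603.4 − 3340×(0.2694 + 22.442) = −9252.676.
Balance: K_1 = K_2 − x×(3340 − 2780), so x = (K_2 − K_1)/(3340 − 2780) = 10052.1/560 = 18 km.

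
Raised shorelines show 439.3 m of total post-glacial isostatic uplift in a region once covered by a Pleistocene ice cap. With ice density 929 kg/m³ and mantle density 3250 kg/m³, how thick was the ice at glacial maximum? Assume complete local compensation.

1540 m

u = t ρ_ice/ρ_m → t = u ρ_m/ρ_ice = 439.3 m × 3250/929 = 1540 m.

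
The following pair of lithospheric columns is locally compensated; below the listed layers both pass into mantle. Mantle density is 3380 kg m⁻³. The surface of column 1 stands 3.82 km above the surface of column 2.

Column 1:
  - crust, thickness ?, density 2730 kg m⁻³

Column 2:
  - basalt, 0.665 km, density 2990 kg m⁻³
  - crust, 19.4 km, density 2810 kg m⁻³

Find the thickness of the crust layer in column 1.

Take the compensation level at the base of the deeper column (depth z_c below the surface of column 1) and equate Σ ρ_i t_i down to z_c; mantle fills any gap and the z_c terms cancel.
Column 1: x×2730 + (z_c − 0 − x)×3380
Column 2: 3.82×0 + 0.665×2990 + 19.4×2810 + (z_c − 3.82 − 20.065)×3380
The z_c×3380 term appears on both sides and cancels. Collect the known terms of each column as K = Σ(ρt)_known − 3380 × (depth of known layers): K_1 = 0 − 3380×0 = 0; K_2 = 56502.35 − 3380×(3.82 + 20.065) = −24228.95.
Balance: K_1 − x×(3380 − 2730) = K_2, so x = (K_1 − K_2)/(3380 − 2730) = 24229/650 = 37.3 km.

37.3 km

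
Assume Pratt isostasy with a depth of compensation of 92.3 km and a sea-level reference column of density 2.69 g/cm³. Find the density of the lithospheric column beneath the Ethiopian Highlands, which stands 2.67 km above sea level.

Pratt balance: ρ_ref D = ρ (D + h).
ρ = ρ_ref D/(D + h) = 2.69 × 92.3 km/(92.3 km + 2.67 km) = 2.61 g/cm³.

2.61 g/cm³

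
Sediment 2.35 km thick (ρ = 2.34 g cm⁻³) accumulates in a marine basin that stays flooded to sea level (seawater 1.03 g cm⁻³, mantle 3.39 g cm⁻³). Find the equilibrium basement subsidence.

1.3 km

Submarine loading: the sediment displaces seawater, and the subsidence is in turn flooded, so s (ρ_m − ρ_w) = t (ρ_sed − ρ_w).
s = 2.35 km × (2.34 − 1.03) / (3.39 − 1.03) = 1.3 km.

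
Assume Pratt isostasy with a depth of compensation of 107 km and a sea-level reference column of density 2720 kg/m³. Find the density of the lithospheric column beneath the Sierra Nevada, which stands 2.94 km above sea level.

Pratt balance: ρ_ref D = ρ (D + h).
ρ = ρ_ref D/(D + h) = 2720 × 107 km/(107 km + 2.94 km) = 2650 kg/m³.

2650 kg/m³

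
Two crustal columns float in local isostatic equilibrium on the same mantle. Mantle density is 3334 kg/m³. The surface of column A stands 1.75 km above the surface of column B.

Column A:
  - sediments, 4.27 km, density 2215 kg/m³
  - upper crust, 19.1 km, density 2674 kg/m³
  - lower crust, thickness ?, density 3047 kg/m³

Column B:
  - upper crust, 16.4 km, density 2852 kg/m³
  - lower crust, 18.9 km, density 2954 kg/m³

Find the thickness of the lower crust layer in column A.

12.3 km

Take the compensation level at the base of the deeper column (depth z_c below the surface of column A) and equate Σ ρ_i t_i down to z_c; mantle fills any gap and the z_c terms cancel.
Column A: 4.27×2215 + 19.1×2674 + x×3047 + (z_c − 23.37 − x)×3334
Column B: 1.75×0 + 16.4×2852 + 18.9×2954 + (z_c − 1.75 − 35.3)×3334
The z_c×3334 term appears on both sides and cancels. Collect the known terms of each column as K = Σ(ρt)_known − 3334 × (depth of known layers): K_A = 60531.45 − 3334×23.37 = −17384.13; K_B = 102603.4 − 3334×(1.75 + 35.3) = −20921.3.
Balance: K_A − x×(3334 − 3047) = K_B, so x = (K_A − K_B)/(3334 − 3047) = 3537.17/287 = 12.3 km.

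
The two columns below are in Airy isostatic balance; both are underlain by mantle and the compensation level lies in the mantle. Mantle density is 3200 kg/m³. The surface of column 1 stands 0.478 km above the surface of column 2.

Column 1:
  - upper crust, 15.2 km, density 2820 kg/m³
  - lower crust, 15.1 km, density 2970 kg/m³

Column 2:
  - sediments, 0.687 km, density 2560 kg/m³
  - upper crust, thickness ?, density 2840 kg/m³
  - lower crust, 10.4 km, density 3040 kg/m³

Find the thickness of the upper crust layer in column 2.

Take the compensation level at the base of the deeper column (depth z_c below the surface of column 1) and equate Σ ρ_i t_i down to z_c; mantle fills any gap and the z_c terms cancel.
Column 1: 15.2×2820 + 15.1×2970 + (z_c − 30.3)×3200
Column 2: 0.478×0 + 0.687×2560 + x×2840 + 10.4×3040 + (z_c − 0.478 − 11.087 − x)×3200
The z_c×3200 term appears on both sides and cancels. Collect the known terms of each column as K = Σ(ρt)_known − 3200 × (depth of known layers): K_1 = 87711 − 3200×30.3 = −9249; K_2 = 33374.72 − 3200×(0.478 + 11.087) = −3633.28.
Balance: K_1 = K_2 − x×(3200 − 2840), so x = (K_2 − K_1)/(3200 − 2840) = 5615.72/360 = 15.6 km.

15.6 km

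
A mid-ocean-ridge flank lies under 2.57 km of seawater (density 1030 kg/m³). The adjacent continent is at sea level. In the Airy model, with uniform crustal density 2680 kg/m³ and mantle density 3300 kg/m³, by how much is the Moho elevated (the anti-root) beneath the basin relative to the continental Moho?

By Archimedes' principle applied to the lithosphere: replacing crust with seawater at the top is compensated by replacing crust with mantle at the base: d (ρ_c − ρ_w) = a (ρ_m − ρ_c).
a = d (ρ_c − ρ_w)/(ρ_m − ρ_c) = 2.57 km × 1650/620 = 6.84 km.

6.84 km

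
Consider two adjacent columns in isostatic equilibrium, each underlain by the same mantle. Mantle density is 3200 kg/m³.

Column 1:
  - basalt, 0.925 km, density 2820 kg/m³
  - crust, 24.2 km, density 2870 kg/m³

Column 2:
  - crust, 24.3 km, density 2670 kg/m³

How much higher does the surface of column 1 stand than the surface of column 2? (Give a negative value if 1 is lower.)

−1.42 km

For any compensation level in the mantle, the mantle terms cancel and isostasy reduces to e = (Σt_1 − Σt_2) − (Σ(ρt)_1 − Σ(ρt)_2) / ρ_m.
Σt_1 = 25.125 km; Σt_2 = 24.3 km; Σ(ρt)_1 = 72062.5; Σ(ρt)_2 = 64881 (in km·kg/m³).
e = (25.125 − 24.3) − (72062.5 − 64881) / 3200 = −1.42 km.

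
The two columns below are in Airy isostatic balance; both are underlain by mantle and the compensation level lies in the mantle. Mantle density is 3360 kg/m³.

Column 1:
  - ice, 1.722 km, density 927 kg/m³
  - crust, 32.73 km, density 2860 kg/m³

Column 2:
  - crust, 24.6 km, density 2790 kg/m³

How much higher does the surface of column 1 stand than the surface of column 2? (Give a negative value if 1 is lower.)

1.94 km

For any compensation level in the mantle, the mantle terms cancel and isostasy reduces to e = (Σt_1 − Σt_2) − (Σ(ρt)_1 − Σ(ρt)_2) / ρ_m.
Σt_1 = 34.452 km; Σt_2 = 24.6 km; Σ(ρt)_1 = 95204.094; Σ(ρt)_2 = 68634 (in km·kg/m³).
e = (34.452 − 24.6) − (95204.094 − 68634) / 3360 = 1.94 km.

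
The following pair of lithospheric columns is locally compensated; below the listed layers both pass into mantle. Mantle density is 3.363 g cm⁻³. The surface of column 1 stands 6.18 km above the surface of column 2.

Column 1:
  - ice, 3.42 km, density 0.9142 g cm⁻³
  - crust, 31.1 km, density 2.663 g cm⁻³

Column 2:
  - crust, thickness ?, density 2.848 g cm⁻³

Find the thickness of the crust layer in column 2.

18.2 km

Take the compensation level at the base of the deeper column (depth z_c below the surface of column 1) and equate Σ ρ_i t_i down to z_c; mantle fills any gap and the z_c terms cancel.
Column 1: 3.42×0.9142 + 31.1×2.663 + (z_c − 34.52)×3.363
Column 2: 6.18×0 + x×2.848 + (z_c − 6.18 − 0 − x)×3.363
The z_c×3.363 term appears on both sides and cancels. Collect the known terms of each column as K = Σ(ρt)_known − 3.363 × (depth of known layers): K_1 = 85.945864 − 3.363×34.52 = −30.144896; K_2 = 0 − 3.363×(6.18 + 0) = −20.78334.
Balance: K_1 = K_2 − x×(3.363 − 2.848), so x = (K_2 − K_1)/(3.363 − 2.848) = 9.36156/0.515 = 18.2 km.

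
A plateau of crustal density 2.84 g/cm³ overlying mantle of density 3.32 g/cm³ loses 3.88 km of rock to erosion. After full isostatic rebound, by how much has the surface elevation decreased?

0.561 km

Rebound u = e ρ_c/ρ_m = 3.88 km × 2.84/3.32 = 3.319 km.
Net surface drop = e − u = 3.88 km − 3.319 km = e (ρ_m − ρ_c)/ρ_m = 0.561 km.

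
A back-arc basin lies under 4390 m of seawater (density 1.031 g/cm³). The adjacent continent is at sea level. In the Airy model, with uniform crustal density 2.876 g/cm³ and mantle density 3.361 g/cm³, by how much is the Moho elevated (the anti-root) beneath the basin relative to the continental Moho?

For local isostatic compensation: replacing crust with seawater at the top is compensated by replacing crust with mantle at the base: d (ρ_c − ρ_w) = a (ρ_m − ρ_c).
a = d (ρ_c − ρ_w)/(ρ_m − ρ_c) = 4390 m × 1.845/0.485 = 16700 m.

16700 m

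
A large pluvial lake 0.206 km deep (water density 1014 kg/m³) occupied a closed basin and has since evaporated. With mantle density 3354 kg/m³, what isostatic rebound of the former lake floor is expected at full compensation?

u = d ρ_w/ρ_m = 0.206 km × 1014/3354 = 0.0623 km.

0.0623 km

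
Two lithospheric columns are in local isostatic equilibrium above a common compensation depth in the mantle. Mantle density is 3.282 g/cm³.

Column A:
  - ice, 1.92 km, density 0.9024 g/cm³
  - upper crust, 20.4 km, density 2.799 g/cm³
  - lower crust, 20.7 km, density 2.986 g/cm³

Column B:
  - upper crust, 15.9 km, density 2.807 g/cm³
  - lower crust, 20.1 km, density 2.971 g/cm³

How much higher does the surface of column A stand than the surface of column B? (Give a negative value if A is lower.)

2.06 km

For any compensation level in the mantle, the mantle terms cancel and isostasy reduces to e = (Σt_A − Σt_B) − (Σ(ρt)_A − Σ(ρt)_B) / ρ_m.
Σt_A = 43.02 km; Σt_B = 36 km; Σ(ρt)_A = 120.642408; Σ(ρt)_B = 104.3484 (in km·g/cm³).
e = (43.02 − 36) − (120.642408 − 104.3484) / 3.282 = 2.06 km.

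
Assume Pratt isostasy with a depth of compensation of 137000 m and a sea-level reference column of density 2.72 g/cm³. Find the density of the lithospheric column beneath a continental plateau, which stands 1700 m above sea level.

Pratt balance: ρ_ref D = ρ (D + h).
ρ = ρ_ref D/(D + h) = 2.72 × 137000 m/(137000 m + 1700 m) = 2.69 g/cm³.

2.69 g/cm³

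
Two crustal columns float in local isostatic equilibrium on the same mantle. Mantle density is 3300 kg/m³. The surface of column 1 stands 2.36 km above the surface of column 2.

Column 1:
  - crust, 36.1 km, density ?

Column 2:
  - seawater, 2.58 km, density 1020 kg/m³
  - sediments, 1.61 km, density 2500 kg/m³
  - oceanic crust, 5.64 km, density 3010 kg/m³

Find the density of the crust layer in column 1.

2840 kg/m³

Take the compensation level at the base of the deeper column (depth z_c below the surface of column 1) and equate Σ ρ_i t_i down to z_c; mantle fills any gap and the z_c terms cancel.
Column 1: 36.1×ρ + (z_c − 36.1)×3300
Column 2: 2.36×0 + 2.58×1020 + 1.61×2500 + 5.64×3010 + (z_c − 2.36 − 9.83)×3300
The z_c×3300 term appears on both sides and cancels. Collect the known terms of each column as K = Σ(ρt)_known − 3300 × (depth of known layers): K_1 = 0 − 3300×36.1 = −119130; K_2 = 23633 − 3300×(2.36 + 9.83) = −16594.
Balance: K_1 + 36.1×ρ = K_2, so ρ = (K_2 − K_1)/36.1 = 102536/36.1 = 2840 kg/m³.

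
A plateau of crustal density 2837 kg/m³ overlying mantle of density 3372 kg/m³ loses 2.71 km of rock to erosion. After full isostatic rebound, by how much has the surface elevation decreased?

0.43 km

Rebound u = e ρ_c/ρ_m = 2.71 km × 2837/3372 = 2.28 km.
Net surface drop = e − u = 2.71 km − 2.28 km = e (ρ_m − ρ_c)/ρ_m = 0.43 km.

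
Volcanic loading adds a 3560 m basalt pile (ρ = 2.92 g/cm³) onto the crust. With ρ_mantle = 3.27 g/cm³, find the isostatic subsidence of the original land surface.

Subaerial loading: s = t ρ_load / ρ_m.
s = 3560 m × 2.92/3.27 = 3180 m.

3180 m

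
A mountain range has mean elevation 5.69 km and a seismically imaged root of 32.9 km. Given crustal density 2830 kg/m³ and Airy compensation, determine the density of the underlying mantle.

Airy balance: ρ_c h = (ρ_m − ρ_c) r → ρ_m = ρ_c (1 + h/r).
ρ_m = 2830 × (1 + 5.69 km/32.9 km) = 3320 kg/m³.

3320 kg/m³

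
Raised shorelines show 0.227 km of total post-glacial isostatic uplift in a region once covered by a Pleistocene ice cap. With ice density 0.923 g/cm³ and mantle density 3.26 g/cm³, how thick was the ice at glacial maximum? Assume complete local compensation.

u = t ρ_ice/ρ_m → t = u ρ_m/ρ_ice = 0.227 km × 3.26/0.923 = 0.802 km.

0.802 km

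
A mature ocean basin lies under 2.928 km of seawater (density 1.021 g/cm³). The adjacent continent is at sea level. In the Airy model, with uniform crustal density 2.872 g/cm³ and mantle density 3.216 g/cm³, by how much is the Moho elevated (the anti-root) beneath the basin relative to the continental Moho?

15.8 km

By Archimedes' principle applied to the lithosphere: replacing crust with seawater at the top is compensated by replacing crust with mantle at the base: d (ρ_c − ρ_w) = a (ρ_m − ρ_c).
a = d (ρ_c − ρ_w)/(ρ_m − ρ_c) = 2.928 km × 1.851/0.344 = 15.8 km.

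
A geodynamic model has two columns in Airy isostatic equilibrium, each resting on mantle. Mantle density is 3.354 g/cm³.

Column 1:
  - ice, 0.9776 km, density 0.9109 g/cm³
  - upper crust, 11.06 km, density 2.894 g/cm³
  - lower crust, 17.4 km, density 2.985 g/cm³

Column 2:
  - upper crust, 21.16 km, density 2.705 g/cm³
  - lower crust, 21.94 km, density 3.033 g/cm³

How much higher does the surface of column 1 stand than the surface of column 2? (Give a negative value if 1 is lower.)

For any compensation level in the mantle, the mantle terms cancel and isostasy reduces to e = (Σt_1 − Σt_2) − (Σ(ρt)_1 − Σ(ρt)_2) / ρ_m.
Σt_1 = 29.4376 km; Σt_2 = 43.1 km; Σ(ρt)_1 = 84.8371358; Σ(ρt)_2 = 123.78182 (in km·g/cm³).
e = (29.4376 − 43.1) − (84.8371358 − 123.78182) / 3.354 = −2.05 km.

−2.05 km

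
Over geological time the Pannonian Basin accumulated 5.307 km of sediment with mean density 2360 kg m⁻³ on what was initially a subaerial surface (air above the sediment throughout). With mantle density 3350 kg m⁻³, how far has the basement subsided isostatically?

3.74 km

Subaerial load: s = t ρ_sed / ρ_m = 5.307 km × 2360/3350 = 3.74 km.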